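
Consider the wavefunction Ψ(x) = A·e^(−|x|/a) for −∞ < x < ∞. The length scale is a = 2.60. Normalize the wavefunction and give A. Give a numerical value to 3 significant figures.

A ≈ 0.620

Require ∫ |Ψ|² dx = 1 over the whole domain.
Using ∫₀^∞ xⁿ e^(−αx) dx = n!/αⁿ⁺¹, carrying out the integral gives A² · a.
Hence A² = 1/[a].
Substituting a = 2.60 gives A² = 0.3846, so A = 0.6202.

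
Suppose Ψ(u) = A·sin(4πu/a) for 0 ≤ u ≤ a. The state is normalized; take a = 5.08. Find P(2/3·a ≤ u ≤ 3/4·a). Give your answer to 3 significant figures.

P ≈ 0.0489

|Ψ|² is the probability density, so P = ∫_{2/3·a}^{3/4·a} |Ψ|² du.
The normalization integral ∫|Ψ|²du over the whole domain equals a/2·A², and A² cancels in the ratio.
Substituting t = u/a, A² and the length scale cancel in the ratio: P = ∫_{2/3}^{3/4} sin(4·π·t)^2 dt / ∫_{0}^{1} sin(4·π·t)^2 dt.
An antiderivative of sin(4·π·t)^2 is t/2 - sin(4·π·t)·cos(4·π·t)/(8·π); evaluating from 2/3 to 3/4 gives -√(3)/(32·π) + 1/24, while the full integral is 1/2.
Taking the ratio, P = (-√(3)/16 + π/12)/π.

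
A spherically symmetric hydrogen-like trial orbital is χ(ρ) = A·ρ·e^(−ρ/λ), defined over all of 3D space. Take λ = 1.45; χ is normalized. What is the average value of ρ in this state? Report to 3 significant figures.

⟨ρ⟩ ≈ 3.63

The expectation value is the |χ|²-weighted average of ρ: ∫ ρ|χ|² 4πρ² dρ.
The ratio of the moment integral to the normalization integral gives ⟨ρ⟩ = 5·λ/2.
Putting λ = 1.45 gives 3.625.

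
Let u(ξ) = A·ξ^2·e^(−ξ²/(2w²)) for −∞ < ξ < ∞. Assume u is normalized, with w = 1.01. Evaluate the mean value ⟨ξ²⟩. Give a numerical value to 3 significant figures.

⟨ξ²⟩ = ∫ ξ^2 |u|² dξ over the full domain.
Using the Gaussian integral ∫_{−∞}^{∞} e^(−αξ²) dξ = √(π/α), evaluating both integrals, ⟨ξ²⟩ = 5·w^2/2.
With w = 1.01, ⟨ξ^2⟩ = 2.550.

⟨ξ^2⟩ ≈ 2.55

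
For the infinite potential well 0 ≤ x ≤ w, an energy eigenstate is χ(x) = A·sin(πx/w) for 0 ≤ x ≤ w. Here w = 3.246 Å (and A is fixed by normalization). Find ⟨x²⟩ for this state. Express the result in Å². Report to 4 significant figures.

The expectation value is the |χ|²-weighted average of x^2: ∫ x^2|χ|² dx.
Since the A² factors cancel between numerator and denominator, ⟨x²⟩ = -w^2/(2·π^2) + w^2/3.
With w = 3.246, ⟨x^2⟩ = 2.9784.

⟨x^2⟩ ≈ 2.978 Å^2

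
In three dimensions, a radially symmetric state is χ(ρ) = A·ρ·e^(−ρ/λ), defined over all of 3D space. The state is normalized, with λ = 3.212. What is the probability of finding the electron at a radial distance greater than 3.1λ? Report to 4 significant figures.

P ≈ 0.2592

Integrate the radial probability density 4πρ²|χ|² over ρ > 3.1λ.
The full normalization integral is A²·[3·π·λ^5] = 1, fixing A².
In terms of u = ρ/λ (A², 4π and the length scale all cancel between numerator and denominator), P = [∫_{3.1}^{∞} u^4·e^(-2·u) du] / [∫_{0}^{∞} u^4·e^(-2·u) du].
An antiderivative of u^4·e^(-2·u) is -(u^4/2 + u^3 + 3·u^2/2 + 3·u/2 + 3/4)·e^(-2·u); evaluating from 3.1 to ∞ gives ≈ 0.194383, while the full integral is 3/4.
This evaluates to P = 0.25918.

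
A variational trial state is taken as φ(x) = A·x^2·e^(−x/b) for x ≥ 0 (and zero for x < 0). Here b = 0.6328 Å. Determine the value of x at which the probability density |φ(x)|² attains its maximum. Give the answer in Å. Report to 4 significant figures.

Set d/dx [|φ(x)|²] = 0 and solve for x > 0.
This gives x = 2·b.
With b = 0.6328, the most probable position is 1.2656 Å.

x ≈ 1.266 Å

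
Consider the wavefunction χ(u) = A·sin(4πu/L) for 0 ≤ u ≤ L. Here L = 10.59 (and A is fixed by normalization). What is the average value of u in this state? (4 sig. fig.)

The expectation value is the |χ|²-weighted average of u: ∫ u|χ|² du.
With ∫₀^L sin²(nπu/L) du = L/2, the ratio of the moment integral to the normalization integral gives ⟨u⟩ = L/2.
With L = 10.59, ⟨u⟩ = 5.2950.

⟨u⟩ ≈ 5.295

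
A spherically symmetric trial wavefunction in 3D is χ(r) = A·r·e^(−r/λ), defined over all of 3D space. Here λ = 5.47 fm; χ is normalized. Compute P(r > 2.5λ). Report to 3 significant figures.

With dV = 4πr²dr, the probability is ∫|χ|² dV over r > 2.5λ.
The full normalization integral is A²·[3·π·λ^5] = 1, fixing A².
Substituting u = r/λ, A², 4π and the length scale all cancel in the ratio: P = ∫_{2.5}^{∞} u^4·e^(-2·u) du / ∫_{0}^{∞} u^4·e^(-2·u) du.
An antiderivative of u^4·e^(-2·u) is -(u^4/2 + u^3 + 3·u^2/2 + 3·u/2 + 3/4)·e^(-2·u); evaluating from 2.5 to ∞ gives 1569·e^(-5)/32, while the full integral is 3/4.
The region integral divided by the full integral gives P = 0.4405.

P ≈ 0.440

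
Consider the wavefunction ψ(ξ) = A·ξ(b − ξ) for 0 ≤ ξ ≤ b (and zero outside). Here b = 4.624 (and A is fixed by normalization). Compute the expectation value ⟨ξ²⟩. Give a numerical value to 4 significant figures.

⟨ξ^2⟩ ≈ 6.109

The expectation value is the |ψ|²-weighted average of ξ^2: ∫ ξ^2|ψ|² dξ.
Expanding the polynomial and integrating term by term, since the A² factors cancel between numerator and denominator, ⟨ξ²⟩ = 2·b^2/7.
Putting b = 4.624 gives 6.1090.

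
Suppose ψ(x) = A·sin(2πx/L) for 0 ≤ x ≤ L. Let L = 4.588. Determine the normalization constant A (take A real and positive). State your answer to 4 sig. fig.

We need A² ∫|f|² dx = 1, taking the integral from 0 to L.
Using sin²θ = (1 − cos 2θ)/2, carrying out the integral gives A² · L/2.
Setting this equal to 1 gives A² = 1/(L/2).
With L = 4.588: A² = 0.43592 and A = 0.66024.

A ≈ 0.6602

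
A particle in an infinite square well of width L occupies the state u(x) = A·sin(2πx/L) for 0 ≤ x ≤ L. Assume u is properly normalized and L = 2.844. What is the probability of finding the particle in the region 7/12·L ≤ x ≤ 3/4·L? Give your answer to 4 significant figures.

P = ∫_{7/12·L}^{3/4·L} |u(x)|² dx.
The normalization integral ∫|u|²dx over the whole domain equals L/2·A², and A² cancels in the ratio.
Substituting t = x/L, A² and the length scale cancel in the ratio: P = ∫_{7/12}^{3/4} sin(2·π·t)^2 dt / ∫_{0}^{1} sin(2·π·t)^2 dt.
An antiderivative of sin(2·π·t)^2 is t/2 - sin(4·π·t)/(8·π); evaluating from 7/12 to 3/4 gives √(3)/(16·π) + 1/12, while the full integral is 1/2.
Evaluating gives P = (√(3)/8 + π/6)/π.

P ≈ 0.2356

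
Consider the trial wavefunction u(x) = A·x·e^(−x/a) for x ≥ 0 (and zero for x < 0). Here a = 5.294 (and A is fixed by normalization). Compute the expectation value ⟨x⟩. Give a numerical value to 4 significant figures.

⟨x⟩ ≈ 7.941

By definition ⟨x⟩ = ∫ x |u(x)|² dx.
Since the A² factors cancel between numerator and denominator, ⟨x⟩ = 3·a/2.
Putting a = 5.294 gives 7.9410.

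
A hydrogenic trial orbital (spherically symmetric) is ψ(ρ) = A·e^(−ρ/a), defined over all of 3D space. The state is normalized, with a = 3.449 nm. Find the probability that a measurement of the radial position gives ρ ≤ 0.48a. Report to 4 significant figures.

Integrate the radial probability density 4πρ²|ψ|² over ρ ≤ 0.48a.
The full normalization integral is A²·[π·a^3] = 1, fixing A².
Let u = ρ/a; then A², 4π and the length scale all cancel, so P = ∫_{0}^{0.48} u^2·e^(-2·u) du ÷ ∫_{0}^{∞} u^2·e^(-2·u) du.
An antiderivative of u^2·e^(-2·u) is -(2·u^2 + 2·u + 1)·e^(-2·u)/4; evaluating from 0 to 0.48 gives 1/4 - 1513·e^(-24/25)/2500, while the full integral is 1/4.
This evaluates to P = 0.073093.

P ≈ 0.07309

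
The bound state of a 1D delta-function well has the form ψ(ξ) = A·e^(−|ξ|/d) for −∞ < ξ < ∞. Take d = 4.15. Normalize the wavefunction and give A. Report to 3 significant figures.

The normalization condition is ∫|ψ|² dξ = 1 from −∞ to ∞.
Using ∫₀^∞ ξⁿ e^(−αξ) dξ = n!/αⁿ⁺¹, carrying out the integral gives A² · d.
Substituting d = 4.15 gives A² = 0.2410, so A = 0.4909.

A ≈ 0.491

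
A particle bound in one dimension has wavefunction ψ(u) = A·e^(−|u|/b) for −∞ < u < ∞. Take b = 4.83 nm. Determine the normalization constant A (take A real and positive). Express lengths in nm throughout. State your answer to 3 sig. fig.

A ≈ 0.455 nm^(-1/2)

Require ∫ |ψ|² du = 1 over the whole domain.
With ψ = A·e^(−|u|/b), the integral evaluates to A²·[b].
So A² = (b)^(−1).
With b = 4.83: A² = 0.2070 and A = 0.4550.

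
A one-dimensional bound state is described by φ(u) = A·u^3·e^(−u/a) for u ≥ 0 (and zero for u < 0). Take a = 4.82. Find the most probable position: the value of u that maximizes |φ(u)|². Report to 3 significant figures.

Differentiate |φ(u)|² with respect to u and set to zero.
This gives u = 3·a.
With a = 4.82, the most probable position is 14.46.

u ≈ 14.5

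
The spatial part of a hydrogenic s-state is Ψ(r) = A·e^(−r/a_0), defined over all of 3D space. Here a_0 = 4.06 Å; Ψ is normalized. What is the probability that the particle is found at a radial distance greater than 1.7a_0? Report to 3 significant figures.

With dV = 4πr²dr, the probability is ∫|Ψ|² dV over r > 1.7a_0.
A² is fixed by ∫₀^∞ 4πr²|Ψ|² dr = 1, i.e. A² = (π·a_0^3)^(−1).
Let u = r/a_0; then A², 4π and the length scale all cancel, so P = ∫_{1.7}^{∞} u^2·e^(-2·u) du ÷ ∫_{0}^{∞} u^2·e^(-2·u) du.
With ∫ u^2·e^(-2·u) du = -(2·u^2 + 2·u + 1)·e^(-2·u)/4 + C, the region integral is 509·e^(-17/5)/200 and the full one is 1/4.
The region integral divided by the full integral gives P = 0.3397.

P ≈ 0.340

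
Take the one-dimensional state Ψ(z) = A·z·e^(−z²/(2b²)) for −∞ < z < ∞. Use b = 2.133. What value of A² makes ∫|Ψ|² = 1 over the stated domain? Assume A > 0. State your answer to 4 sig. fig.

A^2 ≈ 0.1163

The normalization condition is ∫|Ψ|² dz = 1 from −∞ to ∞.
Using the Gaussian integral ∫_{−∞}^{∞} e^(−αz²) dz = √(π/α), the integral (without the A² prefactor) comes out to √(π)·b^3/2.
Setting this equal to 1 gives A² = 1/(√(π)·b^3/2).
Plugging in b = 2.133 yields A = 0.34099.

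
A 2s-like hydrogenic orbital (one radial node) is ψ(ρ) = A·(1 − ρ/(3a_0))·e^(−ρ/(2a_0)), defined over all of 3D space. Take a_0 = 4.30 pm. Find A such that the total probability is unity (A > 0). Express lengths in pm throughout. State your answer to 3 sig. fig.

The normalization condition is ∫|ψ|² 4πρ² dρ = 1 from 0 to ∞.
(Spherical symmetry: dV = 4πρ² dρ.)
Carrying out the integral gives A² · 8·π·a_0^3/3.
Substituting a_0 = 4.30 gives A² = 0.001501, so A = 0.03875.

A ≈ 0.0387 pm^(-3/2)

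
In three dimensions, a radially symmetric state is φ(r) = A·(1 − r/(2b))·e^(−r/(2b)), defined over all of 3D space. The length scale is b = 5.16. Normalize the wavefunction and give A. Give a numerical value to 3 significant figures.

A ≈ 0.0170

Require ∫ |φ|² 4πr² dr = 1 over the whole domain.
Using ∫₀^∞ rⁿ e^(−αr) dr = n!/αⁿ⁺¹, carrying out the integral gives A² · 8·π·b^3.
Hence A² = 1/[8·π·b^3].
Plugging in b = 5.16 yields A = 0.01702.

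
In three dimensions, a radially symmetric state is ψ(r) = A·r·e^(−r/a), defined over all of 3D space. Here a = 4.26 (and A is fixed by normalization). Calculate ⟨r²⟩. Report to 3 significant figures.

⟨r^2⟩ ≈ 136

The expectation value is the |ψ|²-weighted average of r^2: ∫ r^2|ψ|² 4πr² dr.
Since the A² factors cancel between numerator and denominator, ⟨r²⟩ = 15·a^2/2.
Putting a = 4.26 gives 136.1.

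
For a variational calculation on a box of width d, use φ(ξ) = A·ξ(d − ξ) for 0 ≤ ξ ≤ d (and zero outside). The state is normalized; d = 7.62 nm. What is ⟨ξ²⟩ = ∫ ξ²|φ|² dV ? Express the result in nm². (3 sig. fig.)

⟨ξ²⟩ = ∫ ξ^2 |φ|² dξ over the full domain.
Evaluating both integrals, ⟨ξ²⟩ = 2·d^2/7.
With d = 7.62, ⟨ξ^2⟩ = 16.59.

⟨ξ^2⟩ ≈ 16.6 nm^2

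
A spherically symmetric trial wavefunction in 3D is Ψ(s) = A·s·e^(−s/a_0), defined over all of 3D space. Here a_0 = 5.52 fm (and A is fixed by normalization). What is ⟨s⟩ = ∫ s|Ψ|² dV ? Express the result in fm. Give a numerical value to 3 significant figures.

⟨s⟩ ≈ 13.8 fm

The expectation value is the |Ψ|²-weighted average of s: ∫ s|Ψ|² 4πs² ds.
Evaluating both integrals, ⟨s⟩ = 5·a_0/2.
Putting a_0 = 5.52 gives 13.80.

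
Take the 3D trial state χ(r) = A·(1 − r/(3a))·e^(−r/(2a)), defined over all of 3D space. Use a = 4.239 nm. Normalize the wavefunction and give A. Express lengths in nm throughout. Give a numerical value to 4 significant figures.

A ≈ 0.03959 nm^(-3/2)

The normalization condition is ∫|χ|² 4πr² dr = 1 from 0 to ∞.
The angular integral contributes 4π, leaving ∫₀^∞ r²|χ|² dr.
The integral (without the A² prefactor) comes out to 8·π·a^3/3.
So A² = (8·π·a^3/3)^(−1).
Substituting a = 4.239 gives A² = 0.0015671, so A = 0.039586.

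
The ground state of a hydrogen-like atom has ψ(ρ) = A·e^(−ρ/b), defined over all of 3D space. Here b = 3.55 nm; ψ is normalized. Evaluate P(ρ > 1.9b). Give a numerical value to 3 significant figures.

P ≈ 0.269

With dV = 4πρ²dρ, the probability is ∫|ψ|² dV over ρ > 1.9b.
A² is fixed by ∫₀^∞ 4πρ²|ψ|² dρ = 1, i.e. A² = (π·b^3)^(−1).
Substituting u = ρ/b, A², 4π and the length scale all cancel in the ratio: P = ∫_{1.9}^{∞} u^2·e^(-2·u) du / ∫_{0}^{∞} u^2·e^(-2·u) du.
With ∫ u^2·e^(-2·u) du = -(2·u^2 + 2·u + 1)·e^(-2·u)/4 + C, the region integral is 601·e^(-19/5)/200 and the full one is 1/4.
This evaluates to P = 0.2689.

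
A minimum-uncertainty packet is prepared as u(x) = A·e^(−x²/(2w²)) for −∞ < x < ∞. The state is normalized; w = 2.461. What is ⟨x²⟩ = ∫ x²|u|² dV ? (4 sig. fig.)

⟨x²⟩ = ∫ x^2 |u|² dx over the full domain.
Differentiating ∫e^(−αx²) dx = √(π/α) under α to get the higher moments, evaluating both integrals, ⟨x²⟩ = w^2/2.
Putting w = 2.461 gives 3.0283.

⟨x^2⟩ ≈ 3.028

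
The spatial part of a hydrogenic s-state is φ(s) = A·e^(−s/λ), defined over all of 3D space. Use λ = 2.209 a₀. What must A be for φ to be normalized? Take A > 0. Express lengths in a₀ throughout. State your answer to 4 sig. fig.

Normalization requires ∫|φ|² 4πs² ds = 1, integrated from 0 to ∞.
In 3D with spherical symmetry the volume element is 4πs² ds.
Recall ∫₀^∞ s^m e^(−s/β) ds = m!·β^(m+1), ∫|φ|² 4πs² ds = A²·(π·λ^3).
Hence A² = 1/[π·λ^3].
Plugging in λ = 2.209 yields A = 0.17184.

A ≈ 0.1718 a₀^(-3/2)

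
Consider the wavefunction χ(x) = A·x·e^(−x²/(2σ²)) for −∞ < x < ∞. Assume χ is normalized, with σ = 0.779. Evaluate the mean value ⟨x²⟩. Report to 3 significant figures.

The expectation value is the |χ|²-weighted average of x^2: ∫ x^2|χ|² dx.
Since the A² factors cancel between numerator and denominator, ⟨x²⟩ = 3·σ^2/2.
With σ = 0.779, ⟨x^2⟩ = 0.9103.

⟨x^2⟩ ≈ 0.910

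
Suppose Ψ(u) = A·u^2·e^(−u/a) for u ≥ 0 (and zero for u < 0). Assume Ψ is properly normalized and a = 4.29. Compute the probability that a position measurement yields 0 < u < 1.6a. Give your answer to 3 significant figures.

|Ψ|² is the probability density, so P = ∫_{0}^{1.6a} |Ψ|² du.
With A² fixed by ∫|Ψ|² = 1, i.e. A² = (3·a^5/4)^(−1), substitute and integrate.
In terms of t = u/a (A² and the length scale cancel between numerator and denominator), P = [∫_{0}^{1.6} t^4·e^(-2·t) dt] / [∫_{0}^{∞} t^4·e^(-2·t) dt].
An antiderivative of t^4·e^(-2·t) is -(t^4/2 + t^3 + 3·t^2/2 + 3·t/2 + 3/4)·e^(-2·t); evaluating from 0 to 1.6 gives ≈ 0.16454, while the full integral is 3/4.
The result is P = 0.2194.

P ≈ 0.219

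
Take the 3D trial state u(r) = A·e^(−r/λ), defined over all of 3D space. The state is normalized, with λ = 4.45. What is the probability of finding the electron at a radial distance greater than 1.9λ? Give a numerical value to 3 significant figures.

P ≈ 0.269

With dV = 4πr²dr, the probability is ∫|u|² dV over r > 1.9λ.
The full normalization integral is A²·[π·λ^3] = 1, fixing A².
Substituting t = r/λ, A², 4π and the length scale all cancel in the ratio: P = ∫_{1.9}^{∞} t^2·e^(-2·t) dt / ∫_{0}^{∞} t^2·e^(-2·t) dt.
With ∫ t^2·e^(-2·t) dt = -(2·t^2 + 2·t + 1)·e^(-2·t)/4 + C, the region integral is 601·e^(-19/5)/200 and the full one is 1/4.
The region integral divided by the full integral gives P = 0.2689.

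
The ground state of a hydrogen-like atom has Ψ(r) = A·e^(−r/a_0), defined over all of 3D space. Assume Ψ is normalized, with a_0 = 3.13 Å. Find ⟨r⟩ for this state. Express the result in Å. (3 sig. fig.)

⟨r⟩ ≈ 4.70 Å

By definition ⟨r⟩ = ∫ r |Ψ(r)|² 4πr² dr.
Using ∫₀^∞ rⁿ e^(−αr) dr = n!/αⁿ⁺¹, since the A² factors cancel between numerator and denominator, ⟨r⟩ = 3·a_0/2.
Putting a_0 = 3.13 gives 4.695.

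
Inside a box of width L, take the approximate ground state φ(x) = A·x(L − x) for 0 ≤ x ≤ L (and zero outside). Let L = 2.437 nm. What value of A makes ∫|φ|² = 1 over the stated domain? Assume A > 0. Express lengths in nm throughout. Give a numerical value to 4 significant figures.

We need A² ∫|f|² dx = 1, taking the integral from 0 to L.
Carrying out the integral gives A² · L^5/30.
Plugging in L = 2.437 yields A = 0.59077.

A ≈ 0.5908 nm^(-5/2)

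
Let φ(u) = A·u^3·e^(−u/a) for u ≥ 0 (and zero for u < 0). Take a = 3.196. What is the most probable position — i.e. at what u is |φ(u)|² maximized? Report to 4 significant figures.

Set d/du [|φ(u)|²] = 0 and solve for u > 0.
Solving yields u = 3·a.
With a = 3.196, the most probable position is 9.5880.

u ≈ 9.588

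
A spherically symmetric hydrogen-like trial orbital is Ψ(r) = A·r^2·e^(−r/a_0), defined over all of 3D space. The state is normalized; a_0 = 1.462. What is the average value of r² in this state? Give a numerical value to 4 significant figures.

The expectation value is the |Ψ|²-weighted average of r^2: ∫ r^2|Ψ|² 4πr² dr.
Recall ∫₀^∞ r^m e^(−r/β) dr = m!·β^(m+1), since the A² factors cancel between numerator and denominator, ⟨r²⟩ = 14·a_0^2.
With a_0 = 1.462, ⟨r^2⟩ = 29.924.

⟨r^2⟩ ≈ 29.92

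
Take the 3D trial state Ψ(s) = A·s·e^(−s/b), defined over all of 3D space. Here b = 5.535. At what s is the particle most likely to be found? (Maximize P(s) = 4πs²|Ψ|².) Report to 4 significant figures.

s ≈ 11.07

The maximum of P(s) = 4πs²|Ψ|² occurs where its derivative vanishes.
Solving yields s = 2·b.
With b = 5.535, the most probable radial distance is 11.070.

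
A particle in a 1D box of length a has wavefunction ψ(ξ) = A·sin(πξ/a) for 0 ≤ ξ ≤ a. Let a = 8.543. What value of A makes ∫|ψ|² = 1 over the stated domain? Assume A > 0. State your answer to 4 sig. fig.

A ≈ 0.4838

Require ∫ |ψ|² dξ = 1 over the whole domain.
Using sin²θ = (1 − cos 2θ)/2, ∫|ψ|² dξ = A²·(a/2).
With a = 8.543: A² = 0.23411 and A = 0.48385.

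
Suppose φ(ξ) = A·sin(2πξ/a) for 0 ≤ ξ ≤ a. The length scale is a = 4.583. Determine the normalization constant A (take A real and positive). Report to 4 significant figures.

We need A² ∫|f|² dξ = 1, taking the integral from 0 to a.
With φ = A·sin(2πξ/a), the integral evaluates to A²·[a/2].
Substituting a = 4.583 gives A² = 0.43640, so A = 0.66060.

A ≈ 0.6606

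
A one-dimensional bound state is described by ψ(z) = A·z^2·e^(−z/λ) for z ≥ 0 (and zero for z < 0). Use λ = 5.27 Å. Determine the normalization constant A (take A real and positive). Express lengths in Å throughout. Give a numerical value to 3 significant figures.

We need A² ∫|f|² dz = 1, taking the integral from 0 to ∞.
Recall ∫₀^∞ z^m e^(−z/β) dz = m!·β^(m+1), with ψ = A·z^2·e^(−z/λ), the integral evaluates to A²·[3·λ^5/4].
Plugging in λ = 5.27 yields A = 0.01811.

A ≈ 0.0181 Å^(-5/2)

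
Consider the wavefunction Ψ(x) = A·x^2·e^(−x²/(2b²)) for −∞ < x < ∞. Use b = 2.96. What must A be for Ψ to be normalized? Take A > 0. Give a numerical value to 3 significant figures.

We need A² ∫|f|² dx = 1, taking the integral from −∞ to ∞.
The integral (without the A² prefactor) comes out to 3·√(π)·b^5/4.
Setting this equal to 1 gives A² = 1/(3·√(π)·b^5/4).
With b = 2.96: A² = 0.003311 and A = 0.05754.

A ≈ 0.0575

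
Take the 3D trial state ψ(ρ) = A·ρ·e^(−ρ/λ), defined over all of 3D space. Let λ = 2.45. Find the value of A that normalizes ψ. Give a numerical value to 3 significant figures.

Require ∫ |ψ|² 4πρ² dρ = 1 over the whole domain.
The angular integral contributes 4π, leaving ∫₀^∞ ρ²|ψ|² dρ.
Using ∫₀^∞ ρⁿ e^(−αρ) dρ = n!/αⁿ⁺¹, with ψ = A·ρ·e^(−ρ/λ), the integral evaluates to A²·[3·π·λ^5].
Hence A² = 1/[3·π·λ^5].
Substituting λ = 2.45 gives A² = 0.001202, so A = 0.03467.

A ≈ 0.0347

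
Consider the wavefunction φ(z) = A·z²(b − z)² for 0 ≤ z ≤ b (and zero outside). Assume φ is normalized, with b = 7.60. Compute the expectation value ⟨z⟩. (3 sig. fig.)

⟨z⟩ ≈ 3.80

⟨z⟩ = ∫ z |φ|² dz over the full domain.
The ratio of the moment integral to the normalization integral gives ⟨z⟩ = b/2.
With b = 7.60, ⟨z⟩ = 3.800.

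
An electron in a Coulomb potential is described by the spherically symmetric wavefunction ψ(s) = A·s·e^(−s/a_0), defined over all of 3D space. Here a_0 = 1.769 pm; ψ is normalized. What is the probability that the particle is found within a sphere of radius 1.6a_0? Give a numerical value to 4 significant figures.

P = ∫ |ψ|² 4πs² ds over s ≤ 1.6a_0.
A² is fixed by ∫₀^∞ 4πs²|ψ|² ds = 1, i.e. A² = (3·π·a_0^5)^(−1).
In terms of u = s/a_0 (A², 4π and the length scale all cancel between numerator and denominator), P = [∫_{0}^{1.6} u^4·e^(-2·u) du] / [∫_{0}^{∞} u^4·e^(-2·u) du].
Using ∫ u^4·e^(-2·u) du = -(u^4/2 + u^3 + 3·u^2/2 + 3·u/2 + 3/4)·e^(-2·u), the numerator is ≈ 0.164541 and the denominator is 3/4.
Taking the ratio yields P = 0.21939.

P ≈ 0.2194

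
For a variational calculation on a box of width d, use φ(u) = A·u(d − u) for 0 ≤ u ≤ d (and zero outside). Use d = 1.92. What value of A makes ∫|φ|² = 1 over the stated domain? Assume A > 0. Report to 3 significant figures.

A ≈ 1.07

We need A² ∫|f|² du = 1, taking the integral from 0 to d.
Expanding the polynomial and integrating term by term, the integral (without the A² prefactor) comes out to d^5/30.
So A² = (d^5/30)^(−1).
Substituting d = 1.92 gives A² = 1.150, so A = 1.072.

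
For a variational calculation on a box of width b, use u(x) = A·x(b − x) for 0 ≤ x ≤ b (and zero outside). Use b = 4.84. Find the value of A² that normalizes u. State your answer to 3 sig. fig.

Normalization requires ∫|u|² dx = 1, integrated from 0 to b.
The integral (without the A² prefactor) comes out to b^5/30.
Substituting b = 4.84 gives A² = 0.01130, so A = 0.1063.

A^2 ≈ 0.0113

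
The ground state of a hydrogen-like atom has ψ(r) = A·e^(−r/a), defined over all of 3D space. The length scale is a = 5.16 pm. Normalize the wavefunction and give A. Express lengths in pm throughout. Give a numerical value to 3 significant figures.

The normalization condition is ∫|ψ|² 4πr² dr = 1 from 0 to ∞.
In 3D with spherical symmetry the volume element is 4πr² dr.
With ∫₀^∞ r^2 e^(−αr) dr = 2!/α^3, the integral (without the A² prefactor) comes out to π·a^3.
Setting this equal to 1 gives A² = 1/(π·a^3).
Substituting a = 5.16 gives A² = 0.002317, so A = 0.04813.

A ≈ 0.0481 pm^(-3/2)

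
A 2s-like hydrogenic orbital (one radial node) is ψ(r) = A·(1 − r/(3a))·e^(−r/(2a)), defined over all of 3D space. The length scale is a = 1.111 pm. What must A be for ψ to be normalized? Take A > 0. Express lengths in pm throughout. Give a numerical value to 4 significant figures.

We need A² ∫|f|² 4πr² dr = 1, taking the integral from 0 to ∞.
Using ∫₀^∞ rⁿ e^(−αr) dr = n!/αⁿ⁺¹, carrying out the integral gives A² · 8·π·a^3/3.
Plugging in a = 1.111 yields A = 0.29503.

A ≈ 0.2950 pm^(-3/2)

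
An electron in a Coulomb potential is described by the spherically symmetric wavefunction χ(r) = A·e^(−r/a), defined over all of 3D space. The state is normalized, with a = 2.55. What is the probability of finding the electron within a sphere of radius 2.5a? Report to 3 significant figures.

With dV = 4πr²dr, the probability is ∫|χ|² dV over r ≤ 2.5a.
A² is fixed by ∫₀^∞ 4πr²|χ|² dr = 1, i.e. A² = (π·a^3)^(−1).
In terms of u = r/a (A², 4π and the length scale all cancel between numerator and denominator), P = [∫_{0}^{2.5} u^2·e^(-2·u) du] / [∫_{0}^{∞} u^2·e^(-2·u) du].
An antiderivative of u^2·e^(-2·u) is -(2·u^2 + 2·u + 1)·e^(-2·u)/4; evaluating from 0 to 2.5 gives 1/4 - 37·e^(-5)/8, while the full integral is 1/4.
Taking the ratio yields P = 0.8753.

P ≈ 0.875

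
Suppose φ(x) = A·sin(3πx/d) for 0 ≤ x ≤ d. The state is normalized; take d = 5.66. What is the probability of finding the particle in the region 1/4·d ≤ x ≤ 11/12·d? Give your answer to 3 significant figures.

P ≈ 0.667

P = ∫_{1/4·d}^{11/12·d} |φ(x)|² dx.
Since A² = 1/(d/2), this is the region integral divided by the full normalization integral.
Let u = x/d; then A² and the length scale cancel, so P = ∫_{1/4}^{11/12} sin(3·π·u)^2 du ÷ ∫_{0}^{1} sin(3·π·u)^2 du.
Using ∫ sin(3·π·u)^2 du = u/2 - sin(6·π·u)/(12·π), the numerator is 1/3 and the denominator is 1/2.
The result is P = 2/3.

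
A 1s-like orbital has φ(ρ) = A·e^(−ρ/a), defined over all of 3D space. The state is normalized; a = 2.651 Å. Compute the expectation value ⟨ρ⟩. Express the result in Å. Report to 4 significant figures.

The expectation value is the |φ|²-weighted average of ρ: ∫ ρ|φ|² 4πρ² dρ.
With ∫₀^∞ ρ^3 e^(−αρ) dρ = 3!/α^4, evaluating both integrals, ⟨ρ⟩ = 3·a/2.
Putting a = 2.651 gives 3.9765.

⟨ρ⟩ ≈ 3.977 Å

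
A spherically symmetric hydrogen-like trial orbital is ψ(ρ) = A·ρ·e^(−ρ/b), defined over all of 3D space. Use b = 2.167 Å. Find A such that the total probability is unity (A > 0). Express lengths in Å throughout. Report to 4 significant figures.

Normalization requires ∫|ψ|² 4πρ² dρ = 1, integrated from 0 to ∞.
(Spherical symmetry: dV = 4πρ² dρ.)
Recall ∫₀^∞ ρ^m e^(−ρ/β) dρ = m!·β^(m+1), ∫|ψ|² 4πρ² dρ = A²·(3·π·b^5).
Hence A² = 1/[3·π·b^5].
With b = 2.167: A² = 0.0022204 and A = 0.047121.

A ≈ 0.04712 Å^(-5/2)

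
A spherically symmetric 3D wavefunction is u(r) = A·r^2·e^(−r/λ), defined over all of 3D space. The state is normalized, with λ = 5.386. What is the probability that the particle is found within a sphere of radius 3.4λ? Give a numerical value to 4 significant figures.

P ≈ 0.5201

Integrate the radial probability density 4πr²|u|² over r ≤ 3.4λ.
The full normalization integral is A²·[45·π·λ^7/2] = 1, fixing A².
In terms of t = r/λ (A², 4π and the length scale all cancel between numerator and denominator), P = [∫_{0}^{3.4} t^6·e^(-2·t) dt] / [∫_{0}^{∞} t^6·e^(-2·t) dt].
Using ∫ t^6·e^(-2·t) dt = -(4·t^6 + 12·t^5 + 30·t^4 + 60·t^3 + 90·t^2 + 90·t + 45)·e^(-2·t)/8, the numerator is ≈ 2.92547 and the denominator is 45/8.
The region integral divided by the full integral gives P = 0.52008.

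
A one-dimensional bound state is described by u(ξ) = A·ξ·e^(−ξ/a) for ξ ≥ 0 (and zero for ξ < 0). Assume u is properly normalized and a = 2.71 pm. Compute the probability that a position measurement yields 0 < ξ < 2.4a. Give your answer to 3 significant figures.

P ≈ 0.857

The probability is P = ∫ |u|² dξ over [0, 2.4a].
With A² fixed by ∫|u|² = 1, i.e. A² = (a^3/4)^(−1), substitute and integrate.
Substituting t = ξ/a, A² and the length scale cancel in the ratio: P = ∫_{0}^{2.4} t^2·e^(-2·t) dt / ∫_{0}^{∞} t^2·e^(-2·t) dt.
Using ∫ t^2·e^(-2·t) dt = -(2·t^2 + 2·t + 1)·e^(-2·t)/4, the numerator is 1/4 - 433·e^(-24/5)/100 and the denominator is 1/4.
The result is P = 0.8575.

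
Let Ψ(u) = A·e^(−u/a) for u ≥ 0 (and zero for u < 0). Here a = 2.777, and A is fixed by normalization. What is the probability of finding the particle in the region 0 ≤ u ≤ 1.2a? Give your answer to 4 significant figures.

|Ψ|² is the probability density, so P = ∫_{0}^{1.2a} |Ψ|² du.
Since A² = 1/(a/2), this is the region integral divided by the full normalization integral.
Substituting t = u/a, A² and the length scale cancel in the ratio: P = ∫_{0}^{1.2} e^(-2·t) dt / ∫_{0}^{∞} e^(-2·t) dt.
An antiderivative of e^(-2·t) is -e^(-2·t)/2; evaluating from 0 to 1.2 gives 1/2 - e^(-12/5)/2, while the full integral is 1/2.
Taking the ratio, P = 0.90928.

P ≈ 0.9093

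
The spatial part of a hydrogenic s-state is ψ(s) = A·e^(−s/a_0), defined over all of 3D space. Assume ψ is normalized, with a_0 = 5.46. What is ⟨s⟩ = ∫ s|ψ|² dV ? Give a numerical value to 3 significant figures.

⟨s⟩ ≈ 8.19

By definition ⟨s⟩ = ∫ s |ψ(s)|² 4πs² ds.
Evaluating both integrals, ⟨s⟩ = 3·a_0/2.
Putting a_0 = 5.46 gives 8.190.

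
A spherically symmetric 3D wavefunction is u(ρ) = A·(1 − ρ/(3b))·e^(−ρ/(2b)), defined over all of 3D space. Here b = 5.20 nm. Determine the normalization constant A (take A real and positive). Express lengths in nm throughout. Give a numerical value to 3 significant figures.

Normalization requires ∫|u|² 4πρ² dρ = 1, integrated from 0 to ∞.
The angular integral contributes 4π, leaving ∫₀^∞ ρ²|u|² dρ.
With ∫₀^∞ ρ^4 e^(−αρ) dρ = 4!/α^5, the integral (without the A² prefactor) comes out to 8·π·b^3/3.
Setting this equal to 1 gives A² = 1/(8·π·b^3/3).
With b = 5.20: A² = 0.0008489 and A = 0.02914.

A ≈ 0.0291 nm^(-3/2)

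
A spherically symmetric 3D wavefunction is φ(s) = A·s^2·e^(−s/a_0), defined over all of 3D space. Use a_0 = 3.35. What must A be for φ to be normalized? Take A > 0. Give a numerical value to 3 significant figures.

We need A² ∫|f|² 4πs² ds = 1, taking the integral from 0 to ∞.
In 3D with spherical symmetry the volume element is 4πs² ds.
Recall ∫₀^∞ s^m e^(−s/β) ds = m!·β^(m+1), carrying out the integral gives A² · 45·π·a_0^7/2.
With a_0 = 3.35: A² = 0.000002988 and A = 0.001729.

A ≈ 0.00173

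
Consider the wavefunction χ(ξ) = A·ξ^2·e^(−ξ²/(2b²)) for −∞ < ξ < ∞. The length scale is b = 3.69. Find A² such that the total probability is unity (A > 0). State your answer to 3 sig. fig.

A^2 ≈ 0.00110

Normalization requires ∫|χ|² dξ = 1, integrated from −∞ to ∞.
Differentiating ∫e^(−αξ²) dξ = √(π/α) under α to get the higher moments, ∫|χ|² dξ = A²·(3·√(π)·b^5/4).
So A² = (3·√(π)·b^5/4)^(−1).
With b = 3.69: A² = 0.001100 and A = 0.03316.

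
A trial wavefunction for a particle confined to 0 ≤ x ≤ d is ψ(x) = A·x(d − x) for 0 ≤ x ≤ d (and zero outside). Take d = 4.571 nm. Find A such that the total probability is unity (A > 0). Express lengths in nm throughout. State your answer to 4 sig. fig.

A ≈ 0.1226 nm^(-5/2)

Require ∫ |ψ|² dx = 1 over the whole domain.
With ψ = A·x(d − x), the integral evaluates to A²·[d^5/30].
Hence A² = 1/[d^5/30].
Plugging in d = 4.571 yields A = 0.12261.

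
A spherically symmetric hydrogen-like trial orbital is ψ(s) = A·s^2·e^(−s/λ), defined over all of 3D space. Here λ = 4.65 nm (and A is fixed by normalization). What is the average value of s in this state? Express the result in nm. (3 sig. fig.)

⟨s⟩ ≈ 16.3 nm

⟨s⟩ = ∫ s |ψ|² 4πs² ds over the full domain.
Recall ∫₀^∞ s^m e^(−s/β) ds = m!·β^(m+1), since the A² factors cancel between numerator and denominator, ⟨s⟩ = 7·λ/2.
With λ = 4.65, ⟨s⟩ = 16.28.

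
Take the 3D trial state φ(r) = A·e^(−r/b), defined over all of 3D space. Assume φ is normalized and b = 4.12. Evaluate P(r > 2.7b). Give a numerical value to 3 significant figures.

P ≈ 0.0948

Integrate the radial probability density 4πr²|φ|² over r > 2.7b.
The full normalization integral is A²·[π·b^3] = 1, fixing A².
In terms of u = r/b (A², 4π and the length scale all cancel between numerator and denominator), P = [∫_{2.7}^{∞} u^2·e^(-2·u) du] / [∫_{0}^{∞} u^2·e^(-2·u) du].
Using ∫ u^2·e^(-2·u) du = -(2·u^2 + 2·u + 1)·e^(-2·u)/4, the numerator is 1049·e^(-27/5)/200 and the denominator is 1/4.
The region integral divided by the full integral gives P = 0.09476.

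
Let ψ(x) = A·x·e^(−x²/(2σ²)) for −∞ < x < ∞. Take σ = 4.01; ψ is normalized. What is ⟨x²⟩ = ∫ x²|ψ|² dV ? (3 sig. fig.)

⟨x^2⟩ ≈ 24.1

The expectation value is the |ψ|²-weighted average of x^2: ∫ x^2|ψ|² dx.
Using the Gaussian integral ∫_{−∞}^{∞} e^(−αx²) dx = √(π/α), since the A² factors cancel between numerator and denominator, ⟨x²⟩ = 3·σ^2/2.
With σ = 4.01, ⟨x^2⟩ = 24.12.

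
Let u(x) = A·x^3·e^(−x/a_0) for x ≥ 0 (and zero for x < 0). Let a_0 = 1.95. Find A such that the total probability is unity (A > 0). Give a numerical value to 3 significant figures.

A ≈ 0.0407

We need A² ∫|f|² dx = 1, taking the integral from 0 to ∞.
With ∫₀^∞ x^6 e^(−αx) dx = 6!/α^7, carrying out the integral gives A² · 45·a_0^7/8.
So A² = (45·a_0^7/8)^(−1).
Plugging in a_0 = 1.95 yields A = 0.04072.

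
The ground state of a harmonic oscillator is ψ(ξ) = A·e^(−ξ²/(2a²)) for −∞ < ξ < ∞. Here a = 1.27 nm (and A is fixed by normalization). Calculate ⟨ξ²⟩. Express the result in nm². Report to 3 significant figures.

By definition ⟨ξ²⟩ = ∫ ξ^2 |ψ(ξ)|² dξ.
Differentiating ∫e^(−αξ²) dξ = √(π/α) under α to get the higher moments, the ratio of the moment integral to the normalization integral gives ⟨ξ²⟩ = a^2/2.
With a = 1.27, ⟨ξ^2⟩ = 0.8065.

⟨ξ^2⟩ ≈ 0.806 nm^2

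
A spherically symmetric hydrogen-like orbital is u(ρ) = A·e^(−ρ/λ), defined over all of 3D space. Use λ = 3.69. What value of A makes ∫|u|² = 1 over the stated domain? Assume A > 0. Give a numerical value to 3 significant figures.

The normalization condition is ∫|u|² 4πρ² dρ = 1 from 0 to ∞.
The integral (without the A² prefactor) comes out to π·λ^3.
Hence A² = 1/[π·λ^3].
With λ = 3.69: A² = 0.006335 and A = 0.07959.

A ≈ 0.0796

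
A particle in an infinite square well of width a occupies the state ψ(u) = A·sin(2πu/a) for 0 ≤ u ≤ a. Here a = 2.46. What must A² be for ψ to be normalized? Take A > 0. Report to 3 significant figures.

A^2 ≈ 0.813

The normalization condition is ∫|ψ|² du = 1 from 0 to a.
With ∫₀^a sin²(nπu/a) du = a/2, carrying out the integral gives A² · a/2.
So A² = (a/2)^(−1).
Plugging in a = 2.46 yields A = 0.9017.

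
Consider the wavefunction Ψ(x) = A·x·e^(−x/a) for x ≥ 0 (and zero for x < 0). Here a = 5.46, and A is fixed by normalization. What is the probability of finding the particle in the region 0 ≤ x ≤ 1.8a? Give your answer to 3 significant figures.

P ≈ 0.697

The probability is P = ∫ |Ψ|² dx over [0, 1.8a].
With A² fixed by ∫|Ψ|² = 1, i.e. A² = (a^3/4)^(−1), substitute and integrate.
Substituting u = x/a, A² and the length scale cancel in the ratio: P = ∫_{0}^{1.8} u^2·e^(-2·u) du / ∫_{0}^{∞} u^2·e^(-2·u) du.
With ∫ u^2·e^(-2·u) du = -(2·u^2 + 2·u + 1)·e^(-2·u)/4 + C, the region integral is 1/4 - 277·e^(-18/5)/100 and the full one is 1/4.
The result is P = 0.6973.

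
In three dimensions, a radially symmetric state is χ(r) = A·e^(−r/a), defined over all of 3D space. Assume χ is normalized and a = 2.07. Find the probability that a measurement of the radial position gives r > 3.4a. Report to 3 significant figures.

P ≈ 0.0344

P = ∫ |χ|² 4πr² dr over r > 3.4a.
A² is fixed by ∫₀^∞ 4πr²|χ|² dr = 1, i.e. A² = (π·a^3)^(−1).
Substituting u = r/a, A², 4π and the length scale all cancel in the ratio: P = ∫_{3.4}^{∞} u^2·e^(-2·u) du / ∫_{0}^{∞} u^2·e^(-2·u) du.
Using ∫ u^2·e^(-2·u) du = -(2·u^2 + 2·u + 1)·e^(-2·u)/4, the numerator is 773·e^(-34/5)/100 and the denominator is 1/4.
The region integral divided by the full integral gives P = 0.03444.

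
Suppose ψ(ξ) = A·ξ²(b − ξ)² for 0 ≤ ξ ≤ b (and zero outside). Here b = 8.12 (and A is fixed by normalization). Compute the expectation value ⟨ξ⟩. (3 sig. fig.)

The expectation value is the |ψ|²-weighted average of ξ: ∫ ξ|ψ|² dξ.
Evaluating both integrals, ⟨ξ⟩ = b/2.
With b = 8.12, ⟨ξ⟩ = 4.060.

⟨ξ⟩ ≈ 4.06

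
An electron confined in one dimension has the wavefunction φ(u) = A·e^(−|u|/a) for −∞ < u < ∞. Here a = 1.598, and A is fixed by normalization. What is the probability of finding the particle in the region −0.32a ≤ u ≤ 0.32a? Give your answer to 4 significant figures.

P = ∫_{−0.32a}^{0.32a} |φ(u)|² du.
Since A² = 1/(a), this is the region integral divided by the full normalization integral.
Both integrals are even about u = 0, so only the u ≥ 0 halves are needed (the factors of 2 cancel). Substituting t = u/a, A² and the length scale cancel in the ratio: P = ∫_{0}^{0.32} e^(-2·t) dt / ∫_{0}^{∞} e^(-2·t) dt.
With ∫ e^(-2·t) dt = -e^(-2·t)/2 + C, the region integral is 1/2 - e^(-16/25)/2 and the full one is 1/2.
This works out to P = 0.47271.

P ≈ 0.4727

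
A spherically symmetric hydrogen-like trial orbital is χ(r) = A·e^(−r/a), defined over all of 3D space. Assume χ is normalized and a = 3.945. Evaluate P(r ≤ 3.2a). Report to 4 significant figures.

Integrate the radial probability density 4πr²|χ|² over r ≤ 3.2a.
The full normalization integral is A²·[π·a^3] = 1, fixing A².
Substituting u = r/a, A², 4π and the length scale all cancel in the ratio: P = ∫_{0}^{3.2} u^2·e^(-2·u) du / ∫_{0}^{∞} u^2·e^(-2·u) du.
Using ∫ u^2·e^(-2·u) du = -(2·u^2 + 2·u + 1)·e^(-2·u)/4, the numerator is 1/4 - 697·e^(-32/5)/100 and the denominator is 1/4.
This evaluates to P = 0.95368.

P ≈ 0.9537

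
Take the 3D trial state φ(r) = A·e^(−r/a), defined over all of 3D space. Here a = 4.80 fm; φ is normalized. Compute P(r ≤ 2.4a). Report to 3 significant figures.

Integrate the radial probability density 4πr²|φ|² over r ≤ 2.4a.
Normalization gives A² = 1/(π·a^3).
Let u = r/a; then A², 4π and the length scale all cancel, so P = ∫_{0}^{2.4} u^2·e^(-2·u) du ÷ ∫_{0}^{∞} u^2·e^(-2·u) du.
Using ∫ u^2·e^(-2·u) du = -(2·u^2 + 2·u + 1)·e^(-2·u)/4, the numerator is 1/4 - 433·e^(-24/5)/100 and the denominator is 1/4.
This evaluates to P = 0.8575.

P ≈ 0.857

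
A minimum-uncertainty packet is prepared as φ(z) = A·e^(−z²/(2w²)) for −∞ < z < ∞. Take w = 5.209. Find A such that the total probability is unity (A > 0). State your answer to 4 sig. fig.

The normalization condition is ∫|φ|² dz = 1 from −∞ to ∞.
With φ = A·e^(−z²/(2w²)), the integral evaluates to A²·[√(π)·w].
Hence A² = 1/[√(π)·w].
Plugging in w = 5.209 yields A = 0.32911.

A ≈ 0.3291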